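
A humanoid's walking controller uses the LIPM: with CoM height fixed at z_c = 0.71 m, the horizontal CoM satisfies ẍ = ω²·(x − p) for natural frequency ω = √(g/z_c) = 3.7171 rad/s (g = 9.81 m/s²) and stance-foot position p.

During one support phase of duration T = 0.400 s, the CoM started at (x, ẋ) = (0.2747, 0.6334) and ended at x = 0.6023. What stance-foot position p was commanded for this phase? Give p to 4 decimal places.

ωT = 3.7171·0.400 = 1.486840; cosh(ωT) = 2.324591, sinh(ωT) = 2.098505
x(T) = p + (x₀−p)·cosh(ωT) + (ẋ₀/ω)·sinh(ωT) ⇒ p·(1 − cosh) = x(T) − x₀·cosh − (ẋ₀/ω)·sinh
numerator   = 0.6023 − (0.2747)·2.324591 − (0.6334/3.7171)·2.098505 = -0.393854
denominator = 1 − 2.324591 = -1.324591
p = -0.393854 / -1.324591 = 0.2973

p = 0.2973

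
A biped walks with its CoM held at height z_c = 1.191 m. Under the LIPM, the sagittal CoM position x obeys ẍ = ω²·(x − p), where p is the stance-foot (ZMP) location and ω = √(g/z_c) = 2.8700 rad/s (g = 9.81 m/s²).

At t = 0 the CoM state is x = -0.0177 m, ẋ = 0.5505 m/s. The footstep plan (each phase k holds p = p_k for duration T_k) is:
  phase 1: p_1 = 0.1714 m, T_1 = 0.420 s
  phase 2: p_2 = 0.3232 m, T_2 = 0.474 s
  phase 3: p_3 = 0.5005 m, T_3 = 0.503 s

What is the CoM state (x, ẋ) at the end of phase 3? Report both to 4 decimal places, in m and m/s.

phase 1: p=0.1714, T=0.420, ωT=1.205400, cosh=1.818833, sinh=1.519261; start (x,ẋ)=(-0.017700, 0.550500) → end (x,ẋ)=(0.118871, 0.176739)
phase 2: p=0.3232, T=0.474, ωT=1.360380, cosh=2.077119, sinh=1.820555; start (x,ẋ)=(0.118871, 0.176739) → end (x,ẋ)=(0.010897, -0.700511)
phase 3: p=0.5005, T=0.503, ωT=1.443610, cosh=2.236017, sinh=1.999943; start (x,ẋ)=(0.010897, -0.700511) → end (x,ẋ)=(-1.082408, -4.376596)

x = -1.0824, ẋ = -4.3766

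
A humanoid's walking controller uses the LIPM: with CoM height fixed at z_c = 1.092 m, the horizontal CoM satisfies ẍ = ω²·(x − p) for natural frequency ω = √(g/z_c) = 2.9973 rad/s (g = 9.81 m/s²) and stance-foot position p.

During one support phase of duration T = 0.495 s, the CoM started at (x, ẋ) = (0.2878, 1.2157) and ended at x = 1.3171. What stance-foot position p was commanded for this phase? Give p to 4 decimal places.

p = 0.1504

ωT = 2.9973·0.495 = 1.483664; cosh(ωT) = 2.317937, sinh(ωT) = 2.091132
x(T) = p + (x₀−p)·cosh(ωT) + (ẋ₀/ω)·sinh(ωT) ⇒ p·(1 − cosh) = x(T) − x₀·cosh − (ẋ₀/ω)·sinh
numerator   = 1.3171 − (0.2878)·2.317937 − (1.2157/2.9973)·2.091132 = -0.198162
denominator = 1 − 2.317937 = -1.317937
p = -0.198162 / -1.317937 = 0.1504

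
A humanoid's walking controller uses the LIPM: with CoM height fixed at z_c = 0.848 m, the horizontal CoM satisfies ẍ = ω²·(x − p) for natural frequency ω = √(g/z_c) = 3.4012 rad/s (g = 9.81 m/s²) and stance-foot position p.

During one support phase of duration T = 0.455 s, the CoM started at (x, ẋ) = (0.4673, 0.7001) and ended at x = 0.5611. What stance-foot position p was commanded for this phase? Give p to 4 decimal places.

p = 0.7200

ωT = 3.4012·0.455 = 1.547546; cosh(ωT) = 2.456346, sinh(ωT) = 2.243576
x(T) = p + (x₀−p)·cosh(ωT) + (ẋ₀/ω)·sinh(ωT) ⇒ p·(1 − cosh) = x(T) − x₀·cosh − (ẋ₀/ω)·sinh
numerator   = 0.5611 − (0.4673)·2.456346 − (0.7001/3.4012)·2.243576 = -1.048566
denominator = 1 − 2.456346 = -1.456346
p = -1.048566 / -1.456346 = 0.7200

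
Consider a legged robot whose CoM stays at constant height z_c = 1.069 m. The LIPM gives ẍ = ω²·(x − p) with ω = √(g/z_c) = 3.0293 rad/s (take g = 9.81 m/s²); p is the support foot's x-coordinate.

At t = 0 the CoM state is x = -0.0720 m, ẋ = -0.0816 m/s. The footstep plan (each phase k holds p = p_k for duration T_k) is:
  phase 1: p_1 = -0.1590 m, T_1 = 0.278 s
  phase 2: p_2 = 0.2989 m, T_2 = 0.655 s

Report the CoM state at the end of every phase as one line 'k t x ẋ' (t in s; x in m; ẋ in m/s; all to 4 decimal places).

phase 1: p=-0.1590, T=0.278, ωT=0.842145, cosh=1.376064, sinh=0.945278; start (x,ẋ)=(-0.072000, -0.081600) → end (x,ẋ)=(-0.064745, 0.136840)
phase 2: p=0.2989, T=0.655, ωT=1.984192, cosh=3.705328, sinh=3.567836; start (x,ẋ)=(-0.064745, 0.136840) → end (x,ẋ)=(-0.887358, -3.423257)

1 0.2780 -0.0647 0.1368
2 0.9330 -0.8874 -3.4233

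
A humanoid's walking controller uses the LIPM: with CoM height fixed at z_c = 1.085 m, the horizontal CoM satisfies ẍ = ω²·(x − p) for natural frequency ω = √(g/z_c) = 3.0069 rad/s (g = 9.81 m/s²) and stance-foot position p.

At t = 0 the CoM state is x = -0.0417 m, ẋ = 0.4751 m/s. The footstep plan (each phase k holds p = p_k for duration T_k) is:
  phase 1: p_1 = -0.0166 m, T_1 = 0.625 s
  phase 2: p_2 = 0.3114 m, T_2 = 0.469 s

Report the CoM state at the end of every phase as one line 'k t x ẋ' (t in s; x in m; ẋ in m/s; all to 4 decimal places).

phase 1: p=-0.0166, T=0.625, ωT=1.879312, cosh=3.350848, sinh=3.198153; start (x,ẋ)=(-0.041700, 0.475100) → end (x,ẋ)=(0.404612, 1.350613)
phase 2: p=0.3114, T=0.469, ωT=1.410236, cosh=2.170504, sinh=1.926418; start (x,ẋ)=(0.404612, 1.350613) → end (x,ẋ)=(1.379009, 3.471448)

1 0.6250 0.4046 1.3506
2 1.0940 1.3790 3.4714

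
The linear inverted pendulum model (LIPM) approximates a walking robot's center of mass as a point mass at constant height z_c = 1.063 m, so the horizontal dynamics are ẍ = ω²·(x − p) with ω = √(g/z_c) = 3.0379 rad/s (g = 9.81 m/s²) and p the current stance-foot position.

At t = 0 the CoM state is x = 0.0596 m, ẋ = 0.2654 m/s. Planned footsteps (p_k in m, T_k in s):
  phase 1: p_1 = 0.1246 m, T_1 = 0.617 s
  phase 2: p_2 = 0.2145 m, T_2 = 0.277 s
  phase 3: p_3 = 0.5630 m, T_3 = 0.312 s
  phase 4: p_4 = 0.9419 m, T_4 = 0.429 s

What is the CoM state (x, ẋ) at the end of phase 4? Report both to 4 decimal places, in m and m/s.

x = -0.8678, ẋ = -5.0579

phase 1: p=0.1246, T=0.617, ωT=1.874384, cosh=3.335127, sinh=3.181678; start (x,ẋ)=(0.059600, 0.265400) → end (x,ẋ)=(0.185778, 0.256878)
phase 2: p=0.2145, T=0.277, ωT=0.841498, cosh=1.375452, sinh=0.944388; start (x,ẋ)=(0.185778, 0.256878) → end (x,ẋ)=(0.254849, 0.270919)
phase 3: p=0.5630, T=0.312, ωT=0.947825, cosh=1.483837, sinh=1.096254; start (x,ẋ)=(0.254849, 0.270919) → end (x,ẋ)=(0.203518, -0.624238)
phase 4: p=0.9419, T=0.429, ωT=1.303259, cosh=1.976460, sinh=1.704815; start (x,ẋ)=(0.203518, -0.624238) → end (x,ẋ)=(-0.867794, -5.057906)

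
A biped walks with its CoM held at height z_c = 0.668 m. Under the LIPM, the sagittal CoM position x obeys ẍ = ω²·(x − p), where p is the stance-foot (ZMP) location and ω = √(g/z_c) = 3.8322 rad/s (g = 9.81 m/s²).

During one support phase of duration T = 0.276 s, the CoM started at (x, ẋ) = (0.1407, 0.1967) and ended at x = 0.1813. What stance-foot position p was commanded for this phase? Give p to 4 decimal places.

ωT = 3.8322·0.276 = 1.057687; cosh(ωT) = 1.613481, sinh(ωT) = 1.266223
x(T) = p + (x₀−p)·cosh(ωT) + (ẋ₀/ω)·sinh(ωT) ⇒ p·(1 − cosh) = x(T) − x₀·cosh − (ẋ₀/ω)·sinh
numerator   = 0.1813 − (0.1407)·1.613481 − (0.1967/3.8322)·1.266223 = -0.110710
denominator = 1 − 1.613481 = -0.613481
p = -0.110710 / -0.613481 = 0.1805

p = 0.1805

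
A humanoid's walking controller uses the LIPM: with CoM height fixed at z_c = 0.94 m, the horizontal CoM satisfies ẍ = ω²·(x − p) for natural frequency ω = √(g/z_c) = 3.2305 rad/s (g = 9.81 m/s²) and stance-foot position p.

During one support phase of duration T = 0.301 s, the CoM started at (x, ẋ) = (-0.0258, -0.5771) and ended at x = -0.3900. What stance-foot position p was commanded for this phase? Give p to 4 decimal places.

ωT = 3.2305·0.301 = 0.972380; cosh(ωT) = 1.511207, sinh(ωT) = 1.133025
x(T) = p + (x₀−p)·cosh(ωT) + (ẋ₀/ω)·sinh(ωT) ⇒ p·(1 − cosh) = x(T) − x₀·cosh − (ẋ₀/ω)·sinh
numerator   = -0.3900 − (-0.0258)·1.511207 − (-0.5771/3.2305)·1.133025 = -0.148606
denominator = 1 − 1.511207 = -0.511207
p = -0.148606 / -0.511207 = 0.2907

p = 0.2907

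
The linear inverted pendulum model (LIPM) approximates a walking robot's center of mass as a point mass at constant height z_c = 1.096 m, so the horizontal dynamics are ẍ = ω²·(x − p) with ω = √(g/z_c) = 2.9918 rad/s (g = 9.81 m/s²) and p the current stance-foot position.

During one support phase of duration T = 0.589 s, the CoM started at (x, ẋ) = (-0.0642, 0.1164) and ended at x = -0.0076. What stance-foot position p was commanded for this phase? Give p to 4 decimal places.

ωT = 2.9918·0.589 = 1.762170; cosh(ωT) = 2.998369, sinh(ωT) = 2.826697
x(T) = p + (x₀−p)·cosh(ωT) + (ẋ₀/ω)·sinh(ωT) ⇒ p·(1 − cosh) = x(T) − x₀·cosh − (ẋ₀/ω)·sinh
numerator   = -0.0076 − (-0.0642)·2.998369 − (0.1164/2.9918)·2.826697 = 0.074919
denominator = 1 − 2.998369 = -1.998369
p = 0.074919 / -1.998369 = -0.0375

p = -0.0375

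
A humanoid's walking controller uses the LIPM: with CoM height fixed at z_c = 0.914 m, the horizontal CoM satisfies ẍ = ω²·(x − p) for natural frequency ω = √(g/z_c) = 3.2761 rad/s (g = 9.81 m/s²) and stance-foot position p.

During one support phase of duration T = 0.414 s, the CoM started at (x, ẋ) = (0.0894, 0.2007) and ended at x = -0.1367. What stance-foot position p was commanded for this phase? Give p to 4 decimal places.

p = 0.4045

ωT = 3.2761·0.414 = 1.356305; cosh(ωT) = 2.069718, sinh(ωT) = 1.812107
x(T) = p + (x₀−p)·cosh(ωT) + (ẋ₀/ω)·sinh(ωT) ⇒ p·(1 − cosh) = x(T) − x₀·cosh − (ẋ₀/ω)·sinh
numerator   = -0.1367 − (0.0894)·2.069718 − (0.2007/3.2761)·1.812107 = -0.432746
denominator = 1 − 2.069718 = -1.069718
p = -0.432746 / -1.069718 = 0.4045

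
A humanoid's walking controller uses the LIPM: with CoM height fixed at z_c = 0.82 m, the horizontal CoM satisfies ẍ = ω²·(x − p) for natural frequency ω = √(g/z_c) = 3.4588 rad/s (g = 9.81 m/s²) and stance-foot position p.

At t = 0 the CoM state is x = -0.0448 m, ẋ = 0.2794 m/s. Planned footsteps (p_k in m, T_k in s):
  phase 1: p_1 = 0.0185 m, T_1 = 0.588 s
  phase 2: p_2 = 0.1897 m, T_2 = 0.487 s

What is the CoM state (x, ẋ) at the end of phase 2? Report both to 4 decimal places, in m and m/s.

phase 1: p=0.0185, T=0.588, ωT=2.033774, cosh=3.886860, sinh=3.756019; start (x,ẋ)=(-0.044800, 0.279400) → end (x,ẋ)=(0.075871, 0.263638)
phase 2: p=0.1897, T=0.487, ωT=1.684436, cosh=2.787479, sinh=2.601930; start (x,ẋ)=(0.075871, 0.263638) → end (x,ẋ)=(0.070729, -0.289525)

x = 0.0707, ẋ = -0.2895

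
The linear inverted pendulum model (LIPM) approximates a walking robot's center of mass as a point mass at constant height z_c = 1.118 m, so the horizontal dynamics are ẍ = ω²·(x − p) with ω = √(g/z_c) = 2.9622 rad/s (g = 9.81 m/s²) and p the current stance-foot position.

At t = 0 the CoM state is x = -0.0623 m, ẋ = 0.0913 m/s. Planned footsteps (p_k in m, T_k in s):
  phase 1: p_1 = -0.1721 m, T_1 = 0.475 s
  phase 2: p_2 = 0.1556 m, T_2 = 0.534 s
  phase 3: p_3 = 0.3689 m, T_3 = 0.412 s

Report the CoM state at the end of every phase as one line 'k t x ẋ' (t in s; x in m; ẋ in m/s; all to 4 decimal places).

phase 1: p=-0.1721, T=0.475, ωT=1.407045, cosh=2.164368, sinh=1.919502; start (x,ẋ)=(-0.062300, 0.091300) → end (x,ẋ)=(0.124710, 0.821924)
phase 2: p=0.1556, T=0.534, ωT=1.581815, cosh=2.534688, sinh=2.329086; start (x,ẋ)=(0.124710, 0.821924) → end (x,ẋ)=(0.723557, 1.870203)
phase 3: p=0.3689, T=0.412, ωT=1.220426, cosh=1.841868, sinh=1.546764; start (x,ẋ)=(0.723557, 1.870203) → end (x,ẋ)=(1.998690, 5.069642)

1 0.4750 0.1247 0.8219
2 1.0090 0.7236 1.8702
3 1.4210 1.9987 5.0696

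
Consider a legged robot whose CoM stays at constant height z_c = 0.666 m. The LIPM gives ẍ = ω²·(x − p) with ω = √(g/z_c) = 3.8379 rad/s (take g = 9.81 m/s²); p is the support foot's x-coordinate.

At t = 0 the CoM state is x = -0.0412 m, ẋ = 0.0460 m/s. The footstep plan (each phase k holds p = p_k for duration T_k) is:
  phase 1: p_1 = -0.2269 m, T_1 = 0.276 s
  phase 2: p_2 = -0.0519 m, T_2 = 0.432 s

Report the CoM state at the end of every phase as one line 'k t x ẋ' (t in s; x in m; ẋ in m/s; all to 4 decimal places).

phase 1: p=-0.2269, T=0.276, ωT=1.059260, cosh=1.615475, sinh=1.268762; start (x,ẋ)=(-0.041200, 0.046000) → end (x,ẋ)=(0.088301, 0.978556)
phase 2: p=-0.0519, T=0.432, ωT=1.657973, cosh=2.719592, sinh=2.529068; start (x,ẋ)=(0.088301, 0.978556) → end (x,ẋ)=(0.974230, 4.022105)

1 0.2760 0.0883 0.9786
2 0.7080 0.9742 4.0221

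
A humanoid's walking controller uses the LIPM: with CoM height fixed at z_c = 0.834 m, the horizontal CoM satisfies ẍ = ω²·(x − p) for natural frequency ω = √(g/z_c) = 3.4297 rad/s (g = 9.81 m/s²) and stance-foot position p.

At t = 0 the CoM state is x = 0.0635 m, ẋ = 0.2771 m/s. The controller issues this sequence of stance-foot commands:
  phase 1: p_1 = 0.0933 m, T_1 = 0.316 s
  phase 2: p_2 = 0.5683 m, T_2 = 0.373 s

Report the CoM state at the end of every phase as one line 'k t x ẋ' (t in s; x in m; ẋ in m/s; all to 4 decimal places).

phase 1: p=0.0933, T=0.316, ωT=1.083785, cosh=1.647080, sinh=1.308767; start (x,ẋ)=(0.063500, 0.277100) → end (x,ẋ)=(0.149958, 0.322643)
phase 2: p=0.5683, T=0.373, ωT=1.279278, cosh=1.936141, sinh=1.657903; start (x,ẋ)=(0.149958, 0.322643) → end (x,ẋ)=(-0.085705, -1.754057)

1 0.3160 0.1500 0.3226
2 0.6890 -0.0857 -1.7541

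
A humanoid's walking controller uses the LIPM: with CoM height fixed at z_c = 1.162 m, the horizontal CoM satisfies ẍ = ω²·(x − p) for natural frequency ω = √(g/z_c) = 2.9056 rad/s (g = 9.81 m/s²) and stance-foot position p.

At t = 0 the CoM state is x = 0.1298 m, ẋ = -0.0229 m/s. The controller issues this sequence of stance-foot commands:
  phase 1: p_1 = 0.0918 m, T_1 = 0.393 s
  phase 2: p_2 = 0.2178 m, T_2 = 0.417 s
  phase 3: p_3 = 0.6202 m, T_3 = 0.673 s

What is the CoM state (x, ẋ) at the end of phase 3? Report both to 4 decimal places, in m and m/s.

phase 1: p=0.0918, T=0.393, ωT=1.141901, cosh=1.725965, sinh=1.406753; start (x,ẋ)=(0.129800, -0.022900) → end (x,ẋ)=(0.146300, 0.115799)
phase 2: p=0.2178, T=0.417, ωT=1.211635, cosh=1.828341, sinh=1.530631; start (x,ẋ)=(0.146300, 0.115799) → end (x,ẋ)=(0.148074, -0.106271)
phase 3: p=0.6202, T=0.673, ωT=1.955469, cosh=3.604365, sinh=3.462867; start (x,ẋ)=(0.148074, -0.106271) → end (x,ẋ)=(-1.208167, -5.133432)

x = -1.2082, ẋ = -5.1334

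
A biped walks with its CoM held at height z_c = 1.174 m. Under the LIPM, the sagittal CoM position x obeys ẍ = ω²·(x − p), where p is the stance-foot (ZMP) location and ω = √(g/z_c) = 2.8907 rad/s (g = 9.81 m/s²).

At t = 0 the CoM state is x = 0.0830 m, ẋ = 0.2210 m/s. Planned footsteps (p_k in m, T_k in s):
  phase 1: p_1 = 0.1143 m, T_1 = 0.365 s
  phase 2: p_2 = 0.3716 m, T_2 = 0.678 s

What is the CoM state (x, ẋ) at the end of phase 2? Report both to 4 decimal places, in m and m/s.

x = -0.1021, ẋ = -1.2492

phase 1: p=0.1143, T=0.365, ωT=1.055105, cosh=1.610217, sinh=1.262061; start (x,ẋ)=(0.083000, 0.221000) → end (x,ẋ)=(0.160387, 0.241668)
phase 2: p=0.3716, T=0.678, ωT=1.959895, cosh=3.619726, sinh=3.478853; start (x,ẋ)=(0.160387, 0.241668) → end (x,ẋ)=(-0.102093, -1.249249)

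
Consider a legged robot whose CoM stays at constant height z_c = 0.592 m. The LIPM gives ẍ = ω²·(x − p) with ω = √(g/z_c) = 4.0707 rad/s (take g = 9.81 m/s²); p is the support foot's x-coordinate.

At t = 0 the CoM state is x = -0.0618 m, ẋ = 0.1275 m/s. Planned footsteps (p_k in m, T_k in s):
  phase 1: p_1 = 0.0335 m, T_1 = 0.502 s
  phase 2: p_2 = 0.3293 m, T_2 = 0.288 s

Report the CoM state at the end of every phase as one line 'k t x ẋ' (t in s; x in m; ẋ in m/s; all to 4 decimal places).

1 0.5020 -0.2216 -0.9716
2 0.7900 -0.9940 -4.9933

phase 1: p=0.0335, T=0.502, ωT=2.043491, cosh=3.923541, sinh=3.793966; start (x,ẋ)=(-0.061800, 0.127500) → end (x,ẋ)=(-0.221581, -0.971571)
phase 2: p=0.3293, T=0.288, ωT=1.172362, cosh=1.769623, sinh=1.459988; start (x,ẋ)=(-0.221581, -0.971571) → end (x,ẋ)=(-0.994013, -4.993296)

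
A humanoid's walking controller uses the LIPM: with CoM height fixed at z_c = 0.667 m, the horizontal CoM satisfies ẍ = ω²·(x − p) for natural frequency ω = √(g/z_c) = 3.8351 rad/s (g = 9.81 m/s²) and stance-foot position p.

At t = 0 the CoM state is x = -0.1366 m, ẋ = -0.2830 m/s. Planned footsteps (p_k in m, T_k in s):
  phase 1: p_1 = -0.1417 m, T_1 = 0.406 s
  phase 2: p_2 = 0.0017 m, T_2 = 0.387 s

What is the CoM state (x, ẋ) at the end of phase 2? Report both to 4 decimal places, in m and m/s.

x = -1.0479, ẋ = -3.9150

phase 1: p=-0.1417, T=0.406, ωT=1.557051, cosh=2.477782, sinh=2.267025; start (x,ẋ)=(-0.136600, -0.283000) → end (x,ẋ)=(-0.296352, -0.656871)
phase 2: p=0.0017, T=0.387, ωT=1.484184, cosh=2.319025, sinh=2.092338; start (x,ẋ)=(-0.296352, -0.656871) → end (x,ẋ)=(-1.047863, -3.914966)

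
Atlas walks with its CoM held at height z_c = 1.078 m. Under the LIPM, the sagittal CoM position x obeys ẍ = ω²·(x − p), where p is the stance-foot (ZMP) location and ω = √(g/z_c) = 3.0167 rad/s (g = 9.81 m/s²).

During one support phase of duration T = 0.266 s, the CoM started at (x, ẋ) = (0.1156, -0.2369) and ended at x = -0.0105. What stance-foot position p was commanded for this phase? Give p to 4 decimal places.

p = 0.2808

ωT = 3.0167·0.266 = 0.802442; cosh(ωT) = 1.339608, sinh(ωT) = 0.891375
x(T) = p + (x₀−p)·cosh(ωT) + (ẋ₀/ω)·sinh(ωT) ⇒ p·(1 − cosh) = x(T) − x₀·cosh − (ẋ₀/ω)·sinh
numerator   = -0.0105 − (0.1156)·1.339608 − (-0.2369/3.0167)·0.891375 = -0.095359
denominator = 1 − 1.339608 = -0.339608
p = -0.095359 / -0.339608 = 0.2808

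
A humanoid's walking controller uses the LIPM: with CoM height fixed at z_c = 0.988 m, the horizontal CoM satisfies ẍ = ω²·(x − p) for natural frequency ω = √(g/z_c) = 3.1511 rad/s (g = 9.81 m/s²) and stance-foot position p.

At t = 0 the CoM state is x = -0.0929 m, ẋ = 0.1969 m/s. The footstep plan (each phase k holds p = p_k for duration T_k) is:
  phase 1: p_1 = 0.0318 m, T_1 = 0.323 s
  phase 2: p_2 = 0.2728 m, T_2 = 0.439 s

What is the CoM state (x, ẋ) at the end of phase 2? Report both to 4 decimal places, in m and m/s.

x = -0.5898, ẋ = -2.4741

phase 1: p=0.0318, T=0.323, ωT=1.017805, cosh=1.564251, sinh=1.202864; start (x,ẋ)=(-0.092900, 0.196900) → end (x,ẋ)=(-0.088100, -0.164655)
phase 2: p=0.2728, T=0.439, ωT=1.383333, cosh=2.119457, sinh=1.868715; start (x,ẋ)=(-0.088100, -0.164655) → end (x,ẋ)=(-0.589758, -2.474141)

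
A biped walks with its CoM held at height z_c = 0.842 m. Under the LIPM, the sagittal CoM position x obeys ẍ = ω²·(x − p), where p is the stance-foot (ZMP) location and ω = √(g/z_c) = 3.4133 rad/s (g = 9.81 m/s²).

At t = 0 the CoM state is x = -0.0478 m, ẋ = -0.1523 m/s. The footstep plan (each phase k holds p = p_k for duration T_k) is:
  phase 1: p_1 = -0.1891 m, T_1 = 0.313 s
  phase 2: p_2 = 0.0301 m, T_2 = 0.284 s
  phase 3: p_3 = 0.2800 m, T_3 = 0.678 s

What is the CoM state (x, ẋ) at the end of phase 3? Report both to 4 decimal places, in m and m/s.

phase 1: p=-0.1891, T=0.313, ωT=1.068363, cosh=1.627091, sinh=1.283520; start (x,ẋ)=(-0.047800, -0.152300) → end (x,ẋ)=(-0.016462, 0.371235)
phase 2: p=0.0301, T=0.284, ωT=0.969377, cosh=1.507811, sinh=1.128491; start (x,ẋ)=(-0.016462, 0.371235) → end (x,ẋ)=(0.082629, 0.380400)
phase 3: p=0.2800, T=0.678, ωT=2.314217, cosh=5.107923, sinh=5.009079; start (x,ẋ)=(0.082629, 0.380400) → end (x,ẋ)=(-0.169911, -1.431493)

x = -0.1699, ẋ = -1.4315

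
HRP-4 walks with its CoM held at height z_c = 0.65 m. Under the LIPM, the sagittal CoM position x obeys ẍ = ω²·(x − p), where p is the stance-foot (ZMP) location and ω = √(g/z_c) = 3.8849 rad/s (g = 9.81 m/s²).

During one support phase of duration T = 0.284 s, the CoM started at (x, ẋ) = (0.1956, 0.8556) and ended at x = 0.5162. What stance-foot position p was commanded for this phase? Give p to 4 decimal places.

p = 0.1581

ωT = 3.8849·0.284 = 1.103312; cosh(ωT) = 1.672951, sinh(ωT) = 1.341180
x(T) = p + (x₀−p)·cosh(ωT) + (ẋ₀/ω)·sinh(ωT) ⇒ p·(1 − cosh) = x(T) − x₀·cosh − (ẋ₀/ω)·sinh
numerator   = 0.5162 − (0.1956)·1.672951 − (0.8556/3.8849)·1.341180 = -0.106407
denominator = 1 − 1.672951 = -0.672951
p = -0.106407 / -0.672951 = 0.1581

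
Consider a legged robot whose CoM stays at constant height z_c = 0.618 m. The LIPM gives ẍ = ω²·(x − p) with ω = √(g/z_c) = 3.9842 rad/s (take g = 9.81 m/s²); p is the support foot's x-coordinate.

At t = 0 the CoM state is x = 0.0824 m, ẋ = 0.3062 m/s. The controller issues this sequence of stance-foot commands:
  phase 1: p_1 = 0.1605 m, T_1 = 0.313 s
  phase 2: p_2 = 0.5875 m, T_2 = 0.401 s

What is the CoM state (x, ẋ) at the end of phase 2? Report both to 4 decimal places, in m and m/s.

x = -0.5259, ẋ = -4.0560

phase 1: p=0.1605, T=0.313, ωT=1.247055, cosh=1.883714, sinh=1.596364; start (x,ẋ)=(0.082400, 0.306200) → end (x,ẋ)=(0.136068, 0.080059)
phase 2: p=0.5875, T=0.401, ωT=1.597664, cosh=2.571923, sinh=2.369554; start (x,ẋ)=(0.136068, 0.080059) → end (x,ẋ)=(-0.525934, -4.055961)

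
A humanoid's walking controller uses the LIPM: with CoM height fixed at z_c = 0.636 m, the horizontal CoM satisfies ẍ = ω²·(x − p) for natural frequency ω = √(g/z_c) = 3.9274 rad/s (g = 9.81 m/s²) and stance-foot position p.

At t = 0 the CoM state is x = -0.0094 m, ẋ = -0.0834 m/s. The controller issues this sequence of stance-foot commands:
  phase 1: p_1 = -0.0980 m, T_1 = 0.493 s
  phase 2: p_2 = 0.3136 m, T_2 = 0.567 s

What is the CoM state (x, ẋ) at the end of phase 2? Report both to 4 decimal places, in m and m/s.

x = 0.5490, ẋ = 1.0923

phase 1: p=-0.0980, T=0.493, ωT=1.936208, cosh=3.538332, sinh=3.394082; start (x,ẋ)=(-0.009400, -0.083400) → end (x,ẋ)=(0.143421, 0.885934)
phase 2: p=0.3136, T=0.567, ωT=2.226836, cosh=4.689178, sinh=4.581308; start (x,ẋ)=(0.143421, 0.885934) → end (x,ẋ)=(0.549044, 1.092342)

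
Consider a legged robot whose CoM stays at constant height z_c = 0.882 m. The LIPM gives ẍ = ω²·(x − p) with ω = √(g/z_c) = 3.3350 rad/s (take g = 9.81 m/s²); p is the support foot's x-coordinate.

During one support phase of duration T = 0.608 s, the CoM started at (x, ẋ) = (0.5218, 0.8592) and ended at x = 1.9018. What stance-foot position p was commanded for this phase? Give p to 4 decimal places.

ωT = 3.3350·0.608 = 2.027680; cosh(ωT) = 3.864041, sinh(ωT) = 3.732401
x(T) = p + (x₀−p)·cosh(ωT) + (ẋ₀/ω)·sinh(ωT) ⇒ p·(1 − cosh) = x(T) − x₀·cosh − (ẋ₀/ω)·sinh
numerator   = 1.9018 − (0.5218)·3.864041 − (0.8592/3.3350)·3.732401 = -1.076040
denominator = 1 − 3.864041 = -2.864041
p = -1.076040 / -2.864041 = 0.3757

p = 0.3757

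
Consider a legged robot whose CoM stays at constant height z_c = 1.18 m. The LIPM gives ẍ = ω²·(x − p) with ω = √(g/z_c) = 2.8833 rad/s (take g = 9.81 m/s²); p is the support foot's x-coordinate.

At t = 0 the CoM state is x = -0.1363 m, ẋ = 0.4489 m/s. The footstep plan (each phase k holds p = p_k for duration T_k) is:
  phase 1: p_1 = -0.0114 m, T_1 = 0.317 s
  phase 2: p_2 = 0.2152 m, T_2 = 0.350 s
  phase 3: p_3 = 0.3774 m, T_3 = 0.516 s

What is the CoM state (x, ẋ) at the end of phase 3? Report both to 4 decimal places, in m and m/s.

x = -0.9236, ẋ = -3.5651

phase 1: p=-0.0114, T=0.317, ωT=0.914006, cosh=1.447605, sinh=1.046690; start (x,ẋ)=(-0.136300, 0.448900) → end (x,ẋ)=(-0.029247, 0.272891)
phase 2: p=0.2152, T=0.350, ωT=1.009155, cosh=1.553904, sinh=1.189378; start (x,ẋ)=(-0.029247, 0.272891) → end (x,ẋ)=(-0.052078, -0.414243)
phase 3: p=0.3774, T=0.516, ωT=1.487783, cosh=2.326571, sinh=2.100698; start (x,ẋ)=(-0.052078, -0.414243) → end (x,ẋ)=(-0.923618, -3.565089)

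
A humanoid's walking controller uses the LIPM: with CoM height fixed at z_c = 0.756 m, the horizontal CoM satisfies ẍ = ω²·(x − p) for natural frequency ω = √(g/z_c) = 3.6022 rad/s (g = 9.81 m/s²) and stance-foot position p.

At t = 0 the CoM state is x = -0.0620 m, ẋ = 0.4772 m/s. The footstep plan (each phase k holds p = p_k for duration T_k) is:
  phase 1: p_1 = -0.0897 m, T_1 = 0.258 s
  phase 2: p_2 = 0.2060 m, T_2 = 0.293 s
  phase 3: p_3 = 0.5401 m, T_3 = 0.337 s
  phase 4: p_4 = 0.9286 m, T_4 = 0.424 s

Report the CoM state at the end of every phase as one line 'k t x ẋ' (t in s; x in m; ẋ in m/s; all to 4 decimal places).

phase 1: p=-0.0897, T=0.258, ωT=0.929368, cosh=1.463855, sinh=1.069052; start (x,ẋ)=(-0.062000, 0.477200) → end (x,ẋ)=(0.092471, 0.805223)
phase 2: p=0.2060, T=0.293, ωT=1.055445, cosh=1.610645, sinh=1.262607; start (x,ẋ)=(0.092471, 0.805223) → end (x,ẋ)=(0.305384, 0.780579)
phase 3: p=0.5401, T=0.337, ωT=1.213941, cosh=1.831876, sinh=1.534852; start (x,ẋ)=(0.305384, 0.780579) → end (x,ẋ)=(0.442724, 0.132215)
phase 4: p=0.9286, T=0.424, ωT=1.527333, cosh=2.411495, sinh=2.194381; start (x,ẋ)=(0.442724, 0.132215) → end (x,ẋ)=(-0.162546, -3.521821)

1 0.2580 0.0925 0.8052
2 0.5510 0.3054 0.7806
3 0.8880 0.4427 0.1322
4 1.3120 -0.1625 -3.5218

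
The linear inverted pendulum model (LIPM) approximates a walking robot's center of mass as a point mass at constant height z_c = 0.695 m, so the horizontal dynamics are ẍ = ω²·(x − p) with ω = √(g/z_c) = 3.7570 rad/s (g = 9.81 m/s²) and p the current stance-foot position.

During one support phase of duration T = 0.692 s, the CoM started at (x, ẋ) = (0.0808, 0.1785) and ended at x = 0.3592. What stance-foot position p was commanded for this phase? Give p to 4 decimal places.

ωT = 3.7570·0.692 = 2.599844; cosh(ωT) = 6.767962, sinh(ωT) = 6.693676
x(T) = p + (x₀−p)·cosh(ωT) + (ẋ₀/ω)·sinh(ωT) ⇒ p·(1 − cosh) = x(T) − x₀·cosh − (ẋ₀/ω)·sinh
numerator   = 0.3592 − (0.0808)·6.767962 − (0.1785/3.7570)·6.693676 = -0.505677
denominator = 1 − 6.767962 = -5.767962
p = -0.505677 / -5.767962 = 0.0877

p = 0.0877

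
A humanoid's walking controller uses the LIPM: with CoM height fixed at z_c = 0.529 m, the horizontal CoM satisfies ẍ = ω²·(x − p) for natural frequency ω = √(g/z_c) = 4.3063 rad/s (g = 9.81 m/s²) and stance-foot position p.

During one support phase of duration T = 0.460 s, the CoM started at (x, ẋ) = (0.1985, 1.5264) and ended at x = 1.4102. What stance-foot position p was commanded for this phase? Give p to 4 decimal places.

ωT = 4.3063·0.460 = 1.980898; cosh(ωT) = 3.693598, sinh(ωT) = 3.555652
x(T) = p + (x₀−p)·cosh(ωT) + (ẋ₀/ω)·sinh(ωT) ⇒ p·(1 − cosh) = x(T) − x₀·cosh − (ẋ₀/ω)·sinh
numerator   = 1.4102 − (0.1985)·3.693598 − (1.5264/4.3063)·3.555652 = -0.583306
denominator = 1 − 3.693598 = -2.693598
p = -0.583306 / -2.693598 = 0.2166

p = 0.2166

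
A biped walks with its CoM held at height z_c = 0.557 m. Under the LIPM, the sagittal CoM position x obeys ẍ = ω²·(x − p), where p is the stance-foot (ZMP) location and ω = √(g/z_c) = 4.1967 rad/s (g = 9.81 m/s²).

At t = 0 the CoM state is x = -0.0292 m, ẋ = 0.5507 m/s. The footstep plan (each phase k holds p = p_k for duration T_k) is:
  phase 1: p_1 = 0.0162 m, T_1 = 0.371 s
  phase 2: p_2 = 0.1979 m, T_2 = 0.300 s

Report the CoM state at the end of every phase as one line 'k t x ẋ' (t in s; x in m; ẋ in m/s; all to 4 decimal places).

phase 1: p=0.0162, T=0.371, ωT=1.556976, cosh=2.477612, sinh=2.266839; start (x,ẋ)=(-0.029200, 0.550700) → end (x,ẋ)=(0.201176, 0.932519)
phase 2: p=0.1979, T=0.300, ωT=1.259010, cosh=1.902934, sinh=1.618999; start (x,ẋ)=(0.201176, 0.932519) → end (x,ẋ)=(0.563880, 1.796781)

1 0.3710 0.2012 0.9325
2 0.6710 0.5639 1.7968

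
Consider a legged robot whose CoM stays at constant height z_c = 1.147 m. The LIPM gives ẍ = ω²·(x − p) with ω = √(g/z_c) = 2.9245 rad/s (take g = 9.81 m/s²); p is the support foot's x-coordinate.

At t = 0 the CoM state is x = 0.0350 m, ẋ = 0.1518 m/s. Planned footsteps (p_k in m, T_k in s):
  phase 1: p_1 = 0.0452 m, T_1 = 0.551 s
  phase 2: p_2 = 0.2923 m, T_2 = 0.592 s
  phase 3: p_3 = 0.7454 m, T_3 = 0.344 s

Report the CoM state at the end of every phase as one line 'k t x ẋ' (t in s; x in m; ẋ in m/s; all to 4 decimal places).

phase 1: p=0.0452, T=0.551, ωT=1.611400, cosh=2.604713, sinh=2.405105; start (x,ẋ)=(0.035000, 0.151800) → end (x,ẋ)=(0.143472, 0.323651)
phase 2: p=0.2923, T=0.592, ωT=1.731304, cosh=2.912534, sinh=2.735480; start (x,ẋ)=(0.143472, 0.323651) → end (x,ẋ)=(0.161566, -0.247965)
phase 3: p=0.7454, T=0.344, ωT=1.006028, cosh=1.550193, sinh=1.184524; start (x,ẋ)=(0.161566, -0.247965) → end (x,ẋ)=(-0.260089, -2.406876)

1 0.5510 0.1435 0.3237
2 1.1430 0.1616 -0.2480
3 1.4870 -0.2601 -2.4069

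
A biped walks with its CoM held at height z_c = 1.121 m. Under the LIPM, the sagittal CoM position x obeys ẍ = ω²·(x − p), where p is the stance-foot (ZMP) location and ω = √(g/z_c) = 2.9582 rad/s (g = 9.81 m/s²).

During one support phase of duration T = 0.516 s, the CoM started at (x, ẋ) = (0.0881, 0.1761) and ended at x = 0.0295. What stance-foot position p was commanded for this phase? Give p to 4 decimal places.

ωT = 2.9582·0.516 = 1.526431; cosh(ωT) = 2.409517, sinh(ωT) = 2.192208
x(T) = p + (x₀−p)·cosh(ωT) + (ẋ₀/ω)·sinh(ωT) ⇒ p·(1 − cosh) = x(T) − x₀·cosh − (ẋ₀/ω)·sinh
numerator   = 0.0295 − (0.0881)·2.409517 − (0.1761/2.9582)·2.192208 = -0.313279
denominator = 1 − 2.409517 = -1.409517
p = -0.313279 / -1.409517 = 0.2223

p = 0.2223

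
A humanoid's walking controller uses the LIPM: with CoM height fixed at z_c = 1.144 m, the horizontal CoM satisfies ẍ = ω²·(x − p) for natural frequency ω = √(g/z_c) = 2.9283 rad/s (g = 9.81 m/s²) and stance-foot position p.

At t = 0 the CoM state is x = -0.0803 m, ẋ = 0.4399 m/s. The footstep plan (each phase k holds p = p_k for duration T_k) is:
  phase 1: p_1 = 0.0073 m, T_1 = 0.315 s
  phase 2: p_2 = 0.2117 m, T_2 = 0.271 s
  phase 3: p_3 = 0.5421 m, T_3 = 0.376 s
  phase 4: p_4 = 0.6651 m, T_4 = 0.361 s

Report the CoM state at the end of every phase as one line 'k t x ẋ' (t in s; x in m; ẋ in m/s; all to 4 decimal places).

phase 1: p=0.0073, T=0.315, ωT=0.922415, cosh=1.456457, sinh=1.058899; start (x,ẋ)=(-0.080300, 0.439900) → end (x,ẋ)=(0.038786, 0.369068)
phase 2: p=0.2117, T=0.271, ωT=0.793569, cosh=1.331751, sinh=0.879524; start (x,ẋ)=(0.038786, 0.369068) → end (x,ẋ)=(0.092272, 0.046165)
phase 3: p=0.5421, T=0.376, ωT=1.101041, cosh=1.669910, sinh=1.337385; start (x,ẋ)=(0.092272, 0.046165) → end (x,ẋ)=(-0.187988, -1.684553)
phase 4: p=0.6651, T=0.361, ωT=1.057116, cosh=1.612758, sinh=1.265302; start (x,ẋ)=(-0.187988, -1.684553) → end (x,ẋ)=(-1.438610, -5.877622)

1 0.3150 0.0388 0.3691
2 0.5860 0.0923 0.0462
3 0.9620 -0.1880 -1.6846
4 1.3230 -1.4386 -5.8776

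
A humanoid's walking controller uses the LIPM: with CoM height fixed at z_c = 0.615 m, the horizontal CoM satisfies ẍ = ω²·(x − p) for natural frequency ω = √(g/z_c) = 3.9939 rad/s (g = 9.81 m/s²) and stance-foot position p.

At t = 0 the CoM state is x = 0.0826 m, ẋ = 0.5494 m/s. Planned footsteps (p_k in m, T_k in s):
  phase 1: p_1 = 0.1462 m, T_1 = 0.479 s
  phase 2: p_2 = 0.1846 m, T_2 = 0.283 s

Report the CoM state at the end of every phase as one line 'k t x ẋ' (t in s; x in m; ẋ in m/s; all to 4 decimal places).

1 0.4790 0.3819 1.0598
2 0.7620 0.8898 2.9044

phase 1: p=0.1462, T=0.479, ωT=1.913078, cosh=3.460766, sinh=3.313141; start (x,ẋ)=(0.082600, 0.549400) → end (x,ẋ)=(0.381850, 1.059767)
phase 2: p=0.1846, T=0.283, ωT=1.130274, cosh=1.709724, sinh=1.386780; start (x,ẋ)=(0.381850, 1.059767) → end (x,ẋ)=(0.889821, 2.904412)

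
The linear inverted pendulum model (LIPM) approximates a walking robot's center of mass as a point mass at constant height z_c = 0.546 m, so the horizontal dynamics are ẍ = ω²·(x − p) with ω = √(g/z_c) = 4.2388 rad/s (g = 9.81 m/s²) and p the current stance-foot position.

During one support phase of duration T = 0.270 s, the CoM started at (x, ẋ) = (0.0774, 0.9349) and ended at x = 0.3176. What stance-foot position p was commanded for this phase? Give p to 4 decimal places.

p = 0.1748

ωT = 4.2388·0.270 = 1.144476; cosh(ωT) = 1.729593, sinh(ωT) = 1.411202
x(T) = p + (x₀−p)·cosh(ωT) + (ẋ₀/ω)·sinh(ωT) ⇒ p·(1 − cosh) = x(T) − x₀·cosh − (ẋ₀/ω)·sinh
numerator   = 0.3176 − (0.0774)·1.729593 − (0.9349/4.2388)·1.411202 = -0.127522
denominator = 1 − 1.729593 = -0.729593
p = -0.127522 / -0.729593 = 0.1748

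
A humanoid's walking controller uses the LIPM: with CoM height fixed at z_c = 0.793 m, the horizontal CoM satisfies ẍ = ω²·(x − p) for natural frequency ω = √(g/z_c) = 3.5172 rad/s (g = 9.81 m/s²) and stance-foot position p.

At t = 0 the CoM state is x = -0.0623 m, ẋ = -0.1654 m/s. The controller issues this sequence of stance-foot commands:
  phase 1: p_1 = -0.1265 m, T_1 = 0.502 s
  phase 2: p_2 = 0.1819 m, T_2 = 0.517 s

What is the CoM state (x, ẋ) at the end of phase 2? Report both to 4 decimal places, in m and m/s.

phase 1: p=-0.1265, T=0.502, ωT=1.765634, cosh=3.008179, sinh=2.837101; start (x,ẋ)=(-0.062300, -0.165400) → end (x,ẋ)=(-0.066793, 0.143077)
phase 2: p=0.1819, T=0.517, ωT=1.818392, cosh=3.162115, sinh=2.999829; start (x,ẋ)=(-0.066793, 0.143077) → end (x,ẋ)=(-0.482464, -2.171530)

x = -0.4825, ẋ = -2.1715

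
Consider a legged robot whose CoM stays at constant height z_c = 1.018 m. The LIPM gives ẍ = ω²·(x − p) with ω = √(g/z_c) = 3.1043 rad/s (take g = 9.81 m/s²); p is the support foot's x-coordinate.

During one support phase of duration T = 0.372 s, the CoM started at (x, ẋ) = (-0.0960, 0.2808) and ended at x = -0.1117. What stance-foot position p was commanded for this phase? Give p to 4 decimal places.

ωT = 3.1043·0.372 = 1.154800; cosh(ωT) = 1.744254, sinh(ωT) = 1.429133
x(T) = p + (x₀−p)·cosh(ωT) + (ẋ₀/ω)·sinh(ωT) ⇒ p·(1 − cosh) = x(T) − x₀·cosh − (ẋ₀/ω)·sinh
numerator   = -0.1117 − (-0.0960)·1.744254 − (0.2808/3.1043)·1.429133 = -0.073524
denominator = 1 − 1.744254 = -0.744254
p = -0.073524 / -0.744254 = 0.0988

p = 0.0988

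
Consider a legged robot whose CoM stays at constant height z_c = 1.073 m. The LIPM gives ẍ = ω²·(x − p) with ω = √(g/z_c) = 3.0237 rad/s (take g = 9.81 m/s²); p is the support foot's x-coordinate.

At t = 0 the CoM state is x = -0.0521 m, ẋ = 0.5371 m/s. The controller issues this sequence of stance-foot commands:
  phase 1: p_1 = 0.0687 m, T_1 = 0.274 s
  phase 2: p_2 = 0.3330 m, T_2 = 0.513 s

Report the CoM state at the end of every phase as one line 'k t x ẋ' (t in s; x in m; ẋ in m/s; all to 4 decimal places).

phase 1: p=0.0687, T=0.274, ωT=0.828494, cosh=1.363287, sinh=0.926580; start (x,ẋ)=(-0.052100, 0.537100) → end (x,ẋ)=(0.068603, 0.393776)
phase 2: p=0.3330, T=0.513, ωT=1.551158, cosh=2.464466, sinh=2.252464; start (x,ẋ)=(0.068603, 0.393776) → end (x,ẋ)=(-0.025258, -0.830298)

1 0.2740 0.0686 0.3938
2 0.7870 -0.0253 -0.8303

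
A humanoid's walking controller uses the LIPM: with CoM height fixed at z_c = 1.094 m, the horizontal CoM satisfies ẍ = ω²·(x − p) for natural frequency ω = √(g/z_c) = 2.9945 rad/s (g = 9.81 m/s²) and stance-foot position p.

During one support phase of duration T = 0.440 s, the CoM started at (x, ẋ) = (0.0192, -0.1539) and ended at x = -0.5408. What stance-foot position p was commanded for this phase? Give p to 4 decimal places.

ωT = 2.9945·0.440 = 1.317580; cosh(ωT) = 2.001078, sinh(ωT) = 1.733295
x(T) = p + (x₀−p)·cosh(ωT) + (ẋ₀/ω)·sinh(ωT) ⇒ p·(1 − cosh) = x(T) − x₀·cosh − (ẋ₀/ω)·sinh
numerator   = -0.5408 − (0.0192)·2.001078 − (-0.1539/2.9945)·1.733295 = -0.490139
denominator = 1 − 2.001078 = -1.001078
p = -0.490139 / -1.001078 = 0.4896

p = 0.4896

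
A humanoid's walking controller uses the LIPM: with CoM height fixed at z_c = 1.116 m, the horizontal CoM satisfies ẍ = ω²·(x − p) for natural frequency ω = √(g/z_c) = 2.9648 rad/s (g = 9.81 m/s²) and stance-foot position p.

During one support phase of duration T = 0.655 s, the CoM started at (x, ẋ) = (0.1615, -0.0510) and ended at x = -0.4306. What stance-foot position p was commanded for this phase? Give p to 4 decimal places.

ωT = 2.9648·0.655 = 1.941944; cosh(ωT) = 3.557858, sinh(ωT) = 3.414434
x(T) = p + (x₀−p)·cosh(ωT) + (ẋ₀/ω)·sinh(ωT) ⇒ p·(1 − cosh) = x(T) − x₀·cosh − (ẋ₀/ω)·sinh
numerator   = -0.4306 − (0.1615)·3.557858 − (-0.0510/2.9648)·3.414434 = -0.946460
denominator = 1 − 3.557858 = -2.557858
p = -0.946460 / -2.557858 = 0.3700

p = 0.3700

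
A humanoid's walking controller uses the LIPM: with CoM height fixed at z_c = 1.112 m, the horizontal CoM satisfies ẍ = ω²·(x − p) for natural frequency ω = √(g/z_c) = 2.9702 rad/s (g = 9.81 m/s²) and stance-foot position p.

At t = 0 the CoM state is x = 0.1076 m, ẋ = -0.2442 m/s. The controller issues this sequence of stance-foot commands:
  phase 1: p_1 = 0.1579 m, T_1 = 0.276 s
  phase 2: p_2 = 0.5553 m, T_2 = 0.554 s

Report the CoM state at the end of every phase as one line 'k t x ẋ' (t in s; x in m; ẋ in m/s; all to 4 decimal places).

1 0.2760 0.0145 -0.4676
2 0.8300 -1.2913 -5.2651

phase 1: p=0.1579, T=0.276, ωT=0.819775, cosh=1.355260, sinh=0.914729; start (x,ẋ)=(0.107600, -0.244200) → end (x,ẋ)=(0.014524, -0.467616)
phase 2: p=0.5553, T=0.554, ωT=1.645491, cosh=2.688236, sinh=2.495318; start (x,ẋ)=(0.014524, -0.467616) → end (x,ẋ)=(-1.291285, -5.265071)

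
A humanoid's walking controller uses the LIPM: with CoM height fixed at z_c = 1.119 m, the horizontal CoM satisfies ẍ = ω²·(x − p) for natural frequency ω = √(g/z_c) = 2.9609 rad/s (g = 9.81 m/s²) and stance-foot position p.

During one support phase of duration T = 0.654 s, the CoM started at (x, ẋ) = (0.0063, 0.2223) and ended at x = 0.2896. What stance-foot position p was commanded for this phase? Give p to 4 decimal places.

ωT = 2.9609·0.654 = 1.936429; cosh(ωT) = 3.539080, sinh(ωT) = 3.394862
x(T) = p + (x₀−p)·cosh(ωT) + (ẋ₀/ω)·sinh(ωT) ⇒ p·(1 − cosh) = x(T) − x₀·cosh − (ẋ₀/ω)·sinh
numerator   = 0.2896 − (0.0063)·3.539080 − (0.2223/2.9609)·3.394862 = 0.012423
denominator = 1 − 3.539080 = -2.539080
p = 0.012423 / -2.539080 = -0.0049

p = -0.0049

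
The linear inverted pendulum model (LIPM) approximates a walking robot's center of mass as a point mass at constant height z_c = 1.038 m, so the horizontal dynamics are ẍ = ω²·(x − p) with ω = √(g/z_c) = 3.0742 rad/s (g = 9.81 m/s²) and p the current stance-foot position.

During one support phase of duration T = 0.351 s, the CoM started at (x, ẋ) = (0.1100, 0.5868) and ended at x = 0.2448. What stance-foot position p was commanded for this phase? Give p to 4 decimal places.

ωT = 3.0742·0.351 = 1.079044; cosh(ωT) = 1.640893, sinh(ωT) = 1.300973
x(T) = p + (x₀−p)·cosh(ωT) + (ẋ₀/ω)·sinh(ωT) ⇒ p·(1 − cosh) = x(T) − x₀·cosh − (ẋ₀/ω)·sinh
numerator   = 0.2448 − (0.1100)·1.640893 − (0.5868/3.0742)·1.300973 = -0.184027
denominator = 1 − 1.640893 = -0.640893
p = -0.184027 / -0.640893 = 0.2871

p = 0.2871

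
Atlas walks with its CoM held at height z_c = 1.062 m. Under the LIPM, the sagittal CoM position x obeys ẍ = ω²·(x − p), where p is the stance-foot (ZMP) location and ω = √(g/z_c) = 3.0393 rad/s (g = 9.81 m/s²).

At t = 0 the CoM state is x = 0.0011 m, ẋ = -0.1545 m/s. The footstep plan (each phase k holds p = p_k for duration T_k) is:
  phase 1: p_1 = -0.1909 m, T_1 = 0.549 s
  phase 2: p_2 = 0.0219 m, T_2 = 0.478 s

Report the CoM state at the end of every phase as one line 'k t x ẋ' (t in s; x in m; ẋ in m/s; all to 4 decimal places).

1 0.5490 0.2064 1.0684
2 1.0270 1.1481 3.5417

phase 1: p=-0.1909, T=0.549, ωT=1.668576, cosh=2.746561, sinh=2.558046; start (x,ẋ)=(0.001100, -0.154500) → end (x,ẋ)=(0.206404, 1.068393)
phase 2: p=0.0219, T=0.478, ωT=1.452785, cosh=2.254462, sinh=2.020544; start (x,ẋ)=(0.206404, 1.068393) → end (x,ẋ)=(1.148130, 3.541696)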